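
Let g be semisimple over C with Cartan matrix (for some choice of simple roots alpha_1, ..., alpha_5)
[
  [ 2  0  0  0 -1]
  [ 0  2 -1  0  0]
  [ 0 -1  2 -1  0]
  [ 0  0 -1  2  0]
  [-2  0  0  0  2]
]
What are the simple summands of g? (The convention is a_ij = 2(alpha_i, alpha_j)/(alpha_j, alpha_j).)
The diagram associated to this matrix has two connected components: the simple roots {alpha_2, alpha_3, alpha_4} form a chain of 3 nodes with single edges (A_3), and {alpha_1, alpha_5} form a chain of 2 nodes with a double edge at one end; the terminal node there is the unique short simple root (B_2). A semisimple Lie algebra decomposes uniquely as the direct sum of simple ideals, one per connected component of its Dynkin diagram, so g ≅ A_3 ⊕ B_2 (dimension 15 + 10 = 25).

A_3 (sl(4)) ⊕ B_2 (so(5))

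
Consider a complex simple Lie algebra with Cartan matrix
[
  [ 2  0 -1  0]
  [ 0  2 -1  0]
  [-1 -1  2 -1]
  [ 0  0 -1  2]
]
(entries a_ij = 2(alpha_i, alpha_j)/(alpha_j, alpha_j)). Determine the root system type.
D_4

The matrix has rank 4 with 2's on the diagonal. Reading the off-diagonal entries as Dynkin edges (a single edge where a_ij = a_ji = -1; a double or triple edge where a_ij * a_ji = 2 or 3), the diagram is a chain of 2 nodes with a fork of two nodes at one end (D_4). One simple-root ordering that puts it in standard form is (alpha_2, alpha_3, alpha_4, alpha_1). So the algebra is type D_4, i.e. so(8).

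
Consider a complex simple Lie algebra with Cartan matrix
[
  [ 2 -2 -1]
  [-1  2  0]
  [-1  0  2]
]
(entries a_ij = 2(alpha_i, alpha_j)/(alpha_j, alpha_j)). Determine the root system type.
B_3

The matrix has rank 3 with 2's on the diagonal. Reading the off-diagonal entries as Dynkin edges (a single edge where a_ij = a_ji = -1; a double or triple edge where a_ij * a_ji = 2 or 3), the diagram is a chain of 3 nodes with a double edge at one end; the terminal node there is the unique short simple root (B_3). One simple-root ordering that puts it in standard form is (alpha_3, alpha_1, alpha_2). So the algebra is type B_3, i.e. so(7).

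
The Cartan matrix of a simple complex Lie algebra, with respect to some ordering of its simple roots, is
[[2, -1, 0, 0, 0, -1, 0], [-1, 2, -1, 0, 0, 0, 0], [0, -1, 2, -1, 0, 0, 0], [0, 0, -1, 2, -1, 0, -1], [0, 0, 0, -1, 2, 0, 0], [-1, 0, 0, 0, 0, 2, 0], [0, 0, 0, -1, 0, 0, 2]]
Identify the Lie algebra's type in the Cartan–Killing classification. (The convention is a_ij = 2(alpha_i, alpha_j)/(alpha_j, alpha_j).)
D_7 (so(14))

The matrix has rank 7 with 2's on the diagonal. Reading the off-diagonal entries as Dynkin edges (a single edge where a_ij = a_ji = -1; a double or triple edge where a_ij * a_ji = 2 or 3), the diagram is a chain of 5 nodes with a fork of two nodes at one end (D_7). One simple-root ordering that puts it in standard form is (alpha_6, alpha_1, alpha_2, alpha_3, alpha_4, alpha_5, alpha_7). So the algebra is type D_7, i.e. so(14).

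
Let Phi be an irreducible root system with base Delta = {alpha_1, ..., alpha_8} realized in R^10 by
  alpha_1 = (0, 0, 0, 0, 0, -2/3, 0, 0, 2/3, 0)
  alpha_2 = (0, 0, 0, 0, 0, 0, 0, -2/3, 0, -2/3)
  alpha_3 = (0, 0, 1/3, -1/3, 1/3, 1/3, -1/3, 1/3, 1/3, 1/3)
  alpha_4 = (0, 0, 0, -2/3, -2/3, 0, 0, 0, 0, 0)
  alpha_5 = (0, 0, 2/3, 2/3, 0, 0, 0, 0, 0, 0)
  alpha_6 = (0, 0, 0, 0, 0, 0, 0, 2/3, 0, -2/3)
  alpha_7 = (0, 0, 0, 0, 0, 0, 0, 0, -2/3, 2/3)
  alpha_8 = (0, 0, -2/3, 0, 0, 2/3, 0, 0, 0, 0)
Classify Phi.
Compute the Cartan integers a_ij = 2(alpha_i, alpha_j)/(alpha_j, alpha_j); the resulting 8x8 Cartan matrix is
[[2, 0, 0, 0, 0, 0, -1, -1], [0, 2, -1, 0, 0, 0, -1, 0], [0, -1, 2, 0, 0, 0, 0, 0], [0, 0, 0, 2, -1, 0, 0, 0], [0, 0, 0, -1, 2, 0, 0, -1], [0, 0, 0, 0, 0, 2, -1, 0], [-1, -1, 0, 0, 0, -1, 2, 0], [-1, 0, 0, 0, -1, 0, 0, 2]].
All simple roots have the same length, so the diagram is simply laced. The associated Dynkin diagram is a chain of 7 nodes with one extra node attached to the third node from one end (E_8), so the type is E_8.

E_8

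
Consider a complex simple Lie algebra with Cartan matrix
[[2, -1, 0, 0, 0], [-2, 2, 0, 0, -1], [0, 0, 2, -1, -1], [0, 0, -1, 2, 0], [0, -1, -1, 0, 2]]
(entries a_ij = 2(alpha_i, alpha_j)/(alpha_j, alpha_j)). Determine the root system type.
B_5

The matrix has rank 5 with 2's on the diagonal. Reading the off-diagonal entries as Dynkin edges (a single edge where a_ij = a_ji = -1; a double or triple edge where a_ij * a_ji = 2 or 3), the diagram is a chain of 5 nodes with a double edge at one end; the terminal node there is the unique short simple root (B_5). One simple-root ordering that puts it in standard form is (alpha_4, alpha_3, alpha_5, alpha_2, alpha_1). So the algebra is type B_5, i.e. so(11).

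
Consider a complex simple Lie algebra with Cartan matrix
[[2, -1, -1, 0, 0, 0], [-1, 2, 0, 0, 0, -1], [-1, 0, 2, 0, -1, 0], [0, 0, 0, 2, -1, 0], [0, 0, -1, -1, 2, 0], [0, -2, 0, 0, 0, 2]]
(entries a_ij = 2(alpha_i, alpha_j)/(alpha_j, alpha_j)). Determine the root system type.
The matrix has rank 6 with 2's on the diagonal. Reading the off-diagonal entries as Dynkin edges (a single edge where a_ij = a_ji = -1; a double or triple edge where a_ij * a_ji = 2 or 3), the diagram is a chain of 6 nodes with a double edge at one end; the terminal node there is the unique long simple root (C_6). One simple-root ordering that puts it in standard form is (alpha_4, alpha_5, alpha_3, alpha_1, alpha_2, alpha_6). So the algebra is type C_6, i.e. sp(12).

C_6 (sp(12))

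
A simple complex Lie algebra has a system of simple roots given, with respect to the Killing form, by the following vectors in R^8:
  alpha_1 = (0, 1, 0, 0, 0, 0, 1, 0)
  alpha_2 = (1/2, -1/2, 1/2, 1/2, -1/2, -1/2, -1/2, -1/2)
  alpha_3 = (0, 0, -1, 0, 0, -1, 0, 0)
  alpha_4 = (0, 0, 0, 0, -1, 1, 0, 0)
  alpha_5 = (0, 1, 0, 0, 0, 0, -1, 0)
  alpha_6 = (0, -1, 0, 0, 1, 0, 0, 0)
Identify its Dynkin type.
E_6

Compute the Cartan integers a_ij = 2(alpha_i, alpha_j)/(alpha_j, alpha_j); the resulting 6x6 Cartan matrix is
[[2, -1, 0, 0, 0, -1], [-1, 2, 0, 0, 0, 0], [0, 0, 2, -1, 0, 0], [0, 0, -1, 2, 0, -1], [0, 0, 0, 0, 2, -1], [-1, 0, 0, -1, -1, 2]].
All simple roots have the same length, so the diagram is simply laced. The associated Dynkin diagram is a chain of 5 nodes with one extra node attached to the third node from one end (E_6), so the type is E_6.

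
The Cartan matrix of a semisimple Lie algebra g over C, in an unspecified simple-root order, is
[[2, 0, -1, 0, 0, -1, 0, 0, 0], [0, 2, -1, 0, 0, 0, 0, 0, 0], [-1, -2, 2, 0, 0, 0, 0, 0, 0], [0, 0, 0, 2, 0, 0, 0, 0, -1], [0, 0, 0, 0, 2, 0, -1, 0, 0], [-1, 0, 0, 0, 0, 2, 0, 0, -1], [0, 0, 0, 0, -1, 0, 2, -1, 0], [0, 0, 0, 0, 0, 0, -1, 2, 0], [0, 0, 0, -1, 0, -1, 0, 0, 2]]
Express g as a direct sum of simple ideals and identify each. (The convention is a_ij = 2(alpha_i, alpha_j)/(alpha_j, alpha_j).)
The diagram associated to this matrix has two connected components: the simple roots {alpha_5, alpha_7, alpha_8} form a chain of 3 nodes with single edges (A_3), and {alpha_1, alpha_2, alpha_3, alpha_4, alpha_6, alpha_9} form a chain of 6 nodes with a double edge at one end; the terminal node there is the unique short simple root (B_6). A semisimple Lie algebra decomposes uniquely as the direct sum of simple ideals, one per connected component of its Dynkin diagram, so g ≅ A_3 ⊕ B_6 (dimension 15 + 78 = 93).

A_3 ⊕ B_6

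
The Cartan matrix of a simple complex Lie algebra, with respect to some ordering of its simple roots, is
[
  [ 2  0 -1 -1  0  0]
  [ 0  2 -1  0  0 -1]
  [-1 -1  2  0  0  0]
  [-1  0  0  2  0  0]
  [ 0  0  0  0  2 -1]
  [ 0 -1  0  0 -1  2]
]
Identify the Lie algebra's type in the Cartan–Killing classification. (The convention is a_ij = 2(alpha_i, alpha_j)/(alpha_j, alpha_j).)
The matrix has rank 6 with 2's on the diagonal. Reading the off-diagonal entries as Dynkin edges (a single edge where a_ij = a_ji = -1; a double or triple edge where a_ij * a_ji = 2 or 3), the diagram is a chain of 6 nodes with single edges (A_6). One simple-root ordering that puts it in standard form is (alpha_4, alpha_1, alpha_3, alpha_2, alpha_6, alpha_5). So the algebra is type A_6, i.e. sl(7).

A_6 (sl(7))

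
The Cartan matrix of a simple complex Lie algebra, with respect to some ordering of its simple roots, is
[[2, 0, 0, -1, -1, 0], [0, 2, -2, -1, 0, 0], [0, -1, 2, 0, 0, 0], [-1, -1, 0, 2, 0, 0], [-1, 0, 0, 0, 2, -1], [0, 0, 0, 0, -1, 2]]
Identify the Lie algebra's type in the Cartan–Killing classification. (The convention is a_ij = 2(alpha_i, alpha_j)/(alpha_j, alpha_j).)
B6

The matrix has rank 6 with 2's on the diagonal. Reading the off-diagonal entries as Dynkin edges (a single edge where a_ij = a_ji = -1; a double or triple edge where a_ij * a_ji = 2 or 3), the diagram is a chain of 6 nodes with a double edge at one end; the terminal node there is the unique short simple root (B_6). One simple-root ordering that puts it in standard form is (alpha_6, alpha_5, alpha_1, alpha_4, alpha_2, alpha_3). So the algebra is type B_6, i.e. so(13).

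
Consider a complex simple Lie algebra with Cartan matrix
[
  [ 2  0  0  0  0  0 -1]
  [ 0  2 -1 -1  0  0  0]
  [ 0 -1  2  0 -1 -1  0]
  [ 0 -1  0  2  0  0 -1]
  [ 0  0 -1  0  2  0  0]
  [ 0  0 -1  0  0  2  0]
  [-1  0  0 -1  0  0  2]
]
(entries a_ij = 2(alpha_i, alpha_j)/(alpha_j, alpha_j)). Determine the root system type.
The matrix has rank 7 with 2's on the diagonal. Reading the off-diagonal entries as Dynkin edges (a single edge where a_ij = a_ji = -1; a double or triple edge where a_ij * a_ji = 2 or 3), the diagram is a chain of 5 nodes with a fork of two nodes at one end (D_7). One simple-root ordering that puts it in standard form is (alpha_1, alpha_7, alpha_4, alpha_2, alpha_3, alpha_5, alpha_6). So the algebra is type D_7, i.e. so(14).

D_7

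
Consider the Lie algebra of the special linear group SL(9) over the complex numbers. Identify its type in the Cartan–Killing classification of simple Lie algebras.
This is sl(9), which has dimension 9^2 - 1 = 80 and rank 9 - 1 = 8 (a Cartan subalgebra is the diagonal traceless matrices). In the classification of classical Lie algebras, the special linear algebra sl(n+1) has type A_n; here n = 8, so the Dynkin diagram is a chain of 8 nodes with single edges (A_8). Hence the type is A_8.

A8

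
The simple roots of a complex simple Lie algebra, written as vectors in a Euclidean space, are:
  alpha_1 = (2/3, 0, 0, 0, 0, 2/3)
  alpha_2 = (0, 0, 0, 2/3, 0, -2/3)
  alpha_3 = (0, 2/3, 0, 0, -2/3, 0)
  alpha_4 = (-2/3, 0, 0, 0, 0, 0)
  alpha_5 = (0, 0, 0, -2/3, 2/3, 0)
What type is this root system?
Compute the Cartan integers a_ij = 2(alpha_i, alpha_j)/(alpha_j, alpha_j); the resulting 5x5 Cartan matrix is
[[2, -1, 0, -2, 0], [-1, 2, 0, 0, -1], [0, 0, 2, 0, -1], [-1, 0, 0, 2, 0], [0, -1, -1, 0, 2]].
The roots have two lengths (squared-length ratio 2:1); the short ones are alpha_{4}. The associated Dynkin diagram is a chain of 5 nodes with a double edge at one end; the terminal node there is the unique short simple root (B_5), so the type is B_5 (the algebra so(11)).

B_5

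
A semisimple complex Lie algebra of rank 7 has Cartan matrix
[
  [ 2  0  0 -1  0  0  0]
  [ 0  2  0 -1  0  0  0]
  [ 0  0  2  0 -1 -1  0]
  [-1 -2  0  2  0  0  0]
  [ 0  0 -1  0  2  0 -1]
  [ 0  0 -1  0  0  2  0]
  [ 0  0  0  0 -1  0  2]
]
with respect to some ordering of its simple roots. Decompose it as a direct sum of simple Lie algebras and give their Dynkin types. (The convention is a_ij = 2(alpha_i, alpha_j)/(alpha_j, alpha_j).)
The diagram associated to this matrix has two connected components: the simple roots {alpha_3, alpha_5, alpha_6, alpha_7} form a chain of 4 nodes with single edges (A_4), and {alpha_1, alpha_2, alpha_4} form a chain of 3 nodes with a double edge at one end; the terminal node there is the unique short simple root (B_3). A semisimple Lie algebra decomposes uniquely as the direct sum of simple ideals, one per connected component of its Dynkin diagram, so g ≅ A_4 ⊕ B_3 (dimension 24 + 21 = 45).

A_4 ⊕ B_3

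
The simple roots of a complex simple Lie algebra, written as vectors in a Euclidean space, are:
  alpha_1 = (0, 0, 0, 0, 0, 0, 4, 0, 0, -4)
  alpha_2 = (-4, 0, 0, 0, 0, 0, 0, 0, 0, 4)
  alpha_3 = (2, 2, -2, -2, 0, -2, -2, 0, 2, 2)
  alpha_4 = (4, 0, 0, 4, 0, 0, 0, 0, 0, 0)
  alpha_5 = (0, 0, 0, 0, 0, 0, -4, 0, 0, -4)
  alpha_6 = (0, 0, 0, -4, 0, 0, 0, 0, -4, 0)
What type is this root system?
Compute the Cartan integers a_ij = 2(alpha_i, alpha_j)/(alpha_j, alpha_j); the resulting 6x6 Cartan matrix is
[[2, -1, -1, 0, 0, 0], [-1, 2, 0, -1, -1, 0], [-1, 0, 2, 0, 0, 0], [0, -1, 0, 2, 0, -1], [0, -1, 0, 0, 2, 0], [0, 0, 0, -1, 0, 2]].
All simple roots have the same length, so the diagram is simply laced. The associated Dynkin diagram is a chain of 5 nodes with one extra node attached to the third node from one end (E_6), so the type is E_6.

type E_6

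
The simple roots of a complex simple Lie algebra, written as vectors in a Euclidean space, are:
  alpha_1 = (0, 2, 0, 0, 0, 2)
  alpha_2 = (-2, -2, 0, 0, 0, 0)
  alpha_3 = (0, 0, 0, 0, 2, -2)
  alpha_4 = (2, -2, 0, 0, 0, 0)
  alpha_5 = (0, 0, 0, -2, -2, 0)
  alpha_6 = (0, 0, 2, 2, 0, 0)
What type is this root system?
Compute the Cartan integers a_ij = 2(alpha_i, alpha_j)/(alpha_j, alpha_j); the resulting 6x6 Cartan matrix is
[[2, -1, -1, -1, 0, 0], [-1, 2, 0, 0, 0, 0], [-1, 0, 2, 0, -1, 0], [-1, 0, 0, 2, 0, 0], [0, 0, -1, 0, 2, -1], [0, 0, 0, 0, -1, 2]].
All simple roots have the same length, so the diagram is simply laced. The associated Dynkin diagram is a chain of 4 nodes with a fork of two nodes at one end (D_6), so the type is D_6 (the algebra so(12)).

type D_6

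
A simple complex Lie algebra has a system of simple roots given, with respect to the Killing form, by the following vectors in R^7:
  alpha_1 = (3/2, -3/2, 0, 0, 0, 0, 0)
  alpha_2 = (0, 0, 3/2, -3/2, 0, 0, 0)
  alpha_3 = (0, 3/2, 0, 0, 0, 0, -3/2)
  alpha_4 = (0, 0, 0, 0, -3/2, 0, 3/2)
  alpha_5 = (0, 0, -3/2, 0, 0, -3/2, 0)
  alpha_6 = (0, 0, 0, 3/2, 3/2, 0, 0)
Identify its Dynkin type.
Compute the Cartan integers a_ij = 2(alpha_i, alpha_j)/(alpha_j, alpha_j); the resulting 6x6 Cartan matrix is
[[2, 0, -1, 0, 0, 0], [0, 2, 0, 0, -1, -1], [-1, 0, 2, -1, 0, 0], [0, 0, -1, 2, 0, -1], [0, -1, 0, 0, 2, 0], [0, -1, 0, -1, 0, 2]].
All simple roots have the same length, so the diagram is simply laced. The associated Dynkin diagram is a chain of 6 nodes with single edges (A_6), so the type is A_6 (the algebra sl(7)).

A6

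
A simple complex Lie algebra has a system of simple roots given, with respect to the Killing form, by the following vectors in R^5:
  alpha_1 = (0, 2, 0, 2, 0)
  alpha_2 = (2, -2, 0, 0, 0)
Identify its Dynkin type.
Compute the Cartan integers a_ij = 2(alpha_i, alpha_j)/(alpha_j, alpha_j); the resulting 2x2 Cartan matrix is
[[2, -1], [-1, 2]].
All simple roots have the same length, so the diagram is simply laced. The associated Dynkin diagram is a chain of 2 nodes with single edges (A_2), so the type is A_2 (the algebra sl(3)).

A_2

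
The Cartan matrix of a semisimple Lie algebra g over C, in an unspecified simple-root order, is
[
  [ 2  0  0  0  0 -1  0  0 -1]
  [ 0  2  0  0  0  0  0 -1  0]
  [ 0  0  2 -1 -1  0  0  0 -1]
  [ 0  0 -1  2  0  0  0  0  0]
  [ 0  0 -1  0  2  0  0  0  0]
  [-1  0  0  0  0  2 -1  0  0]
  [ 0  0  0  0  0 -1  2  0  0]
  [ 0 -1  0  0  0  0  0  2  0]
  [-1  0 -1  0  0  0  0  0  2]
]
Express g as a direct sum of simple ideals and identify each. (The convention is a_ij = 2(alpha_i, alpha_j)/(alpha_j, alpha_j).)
The diagram associated to this matrix has two connected components: the simple roots {alpha_2, alpha_8} form a chain of 2 nodes with single edges (A_2), and {alpha_1, alpha_3, alpha_4, alpha_5, alpha_6, alpha_7, alpha_9} form a chain of 5 nodes with a fork of two nodes at one end (D_7). A semisimple Lie algebra decomposes uniquely as the direct sum of simple ideals, one per connected component of its Dynkin diagram, so g ≅ A_2 ⊕ D_7 (dimension 8 + 91 = 99).

A_2 ⊕ D_7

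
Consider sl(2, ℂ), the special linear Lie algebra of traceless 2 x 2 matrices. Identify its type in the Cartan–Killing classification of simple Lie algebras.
This is sl(2), which has dimension 2^2 - 1 = 3 and rank 2 - 1 = 1 (a Cartan subalgebra is the diagonal traceless matrices). In the classification of classical Lie algebras, the special linear algebra sl(n+1) has type A_n; here n = 1, so the Dynkin diagram is a chain of 1 nodes with single edges (A_1). Hence the type is A_1.

A1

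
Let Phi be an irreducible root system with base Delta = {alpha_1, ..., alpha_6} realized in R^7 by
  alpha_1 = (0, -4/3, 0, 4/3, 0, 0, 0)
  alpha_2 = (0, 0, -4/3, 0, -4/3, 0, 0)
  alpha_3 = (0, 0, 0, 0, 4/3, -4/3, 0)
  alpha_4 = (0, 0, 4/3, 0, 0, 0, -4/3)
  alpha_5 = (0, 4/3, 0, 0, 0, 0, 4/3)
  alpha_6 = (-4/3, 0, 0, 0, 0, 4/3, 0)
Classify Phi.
A_6

Compute the Cartan integers a_ij = 2(alpha_i, alpha_j)/(alpha_j, alpha_j); the resulting 6x6 Cartan matrix is
[[2, 0, 0, 0, -1, 0], [0, 2, -1, -1, 0, 0], [0, -1, 2, 0, 0, -1], [0, -1, 0, 2, -1, 0], [-1, 0, 0, -1, 2, 0], [0, 0, -1, 0, 0, 2]].
All simple roots have the same length, so the diagram is simply laced. The associated Dynkin diagram is a chain of 6 nodes with single edges (A_6), so the type is A_6 (the algebra sl(7)).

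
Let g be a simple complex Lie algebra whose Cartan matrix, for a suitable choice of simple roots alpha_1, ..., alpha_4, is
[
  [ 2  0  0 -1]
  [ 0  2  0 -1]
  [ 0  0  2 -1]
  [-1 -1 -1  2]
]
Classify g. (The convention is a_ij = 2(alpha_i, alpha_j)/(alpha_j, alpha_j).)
D4

The matrix has rank 4 with 2's on the diagonal. Reading the off-diagonal entries as Dynkin edges (a single edge where a_ij = a_ji = -1; a double or triple edge where a_ij * a_ji = 2 or 3), the diagram is a chain of 2 nodes with a fork of two nodes at one end (D_4). One simple-root ordering that puts it in standard form is (alpha_1, alpha_4, alpha_2, alpha_3). So the algebra is type D_4, i.e. so(8).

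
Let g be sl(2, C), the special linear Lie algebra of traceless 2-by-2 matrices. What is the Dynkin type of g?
This is sl(2), which has dimension 2^2 - 1 = 3 and rank 2 - 1 = 1 (a Cartan subalgebra is the diagonal traceless matrices). In the classification of classical Lie algebras, the special linear algebra sl(n+1) has type A_n; here n = 1, so the Dynkin diagram is a chain of 1 nodes with single edges (A_1). Hence the type is A_1.

type A_1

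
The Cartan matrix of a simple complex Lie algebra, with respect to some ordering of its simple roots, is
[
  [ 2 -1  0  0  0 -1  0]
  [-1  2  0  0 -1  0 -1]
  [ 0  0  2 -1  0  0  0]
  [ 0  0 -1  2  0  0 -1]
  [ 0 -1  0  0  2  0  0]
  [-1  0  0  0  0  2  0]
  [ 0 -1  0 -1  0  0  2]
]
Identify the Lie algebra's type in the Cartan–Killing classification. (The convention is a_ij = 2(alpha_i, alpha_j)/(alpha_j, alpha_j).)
The matrix has rank 7 with 2's on the diagonal. Reading the off-diagonal entries as Dynkin edges (a single edge where a_ij = a_ji = -1; a double or triple edge where a_ij * a_ji = 2 or 3), the diagram is a chain of 6 nodes with one extra node attached to the third node from one end (E_7). One simple-root ordering that puts it in standard form is (alpha_6, alpha_5, alpha_1, alpha_2, alpha_7, alpha_4, alpha_3). So the algebra is type E_7.

E7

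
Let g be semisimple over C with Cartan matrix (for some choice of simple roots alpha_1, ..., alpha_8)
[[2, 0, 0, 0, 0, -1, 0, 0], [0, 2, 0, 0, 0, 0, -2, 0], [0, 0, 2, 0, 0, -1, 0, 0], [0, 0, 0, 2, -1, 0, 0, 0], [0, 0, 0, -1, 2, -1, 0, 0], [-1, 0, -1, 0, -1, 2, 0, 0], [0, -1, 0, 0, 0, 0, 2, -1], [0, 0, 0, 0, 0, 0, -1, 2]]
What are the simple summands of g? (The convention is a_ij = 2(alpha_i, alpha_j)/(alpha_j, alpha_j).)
The diagram associated to this matrix has two connected components: the simple roots {alpha_2, alpha_7, alpha_8} form a chain of 3 nodes with a double edge at one end; the terminal node there is the unique long simple root (C_3), and {alpha_1, alpha_3, alpha_4, alpha_5, alpha_6} form a chain of 3 nodes with a fork of two nodes at one end (D_5). A semisimple Lie algebra decomposes uniquely as the direct sum of simple ideals, one per connected component of its Dynkin diagram, so g ≅ C_3 ⊕ D_5 (dimension 21 + 45 = 66).

C3 ⊕ D5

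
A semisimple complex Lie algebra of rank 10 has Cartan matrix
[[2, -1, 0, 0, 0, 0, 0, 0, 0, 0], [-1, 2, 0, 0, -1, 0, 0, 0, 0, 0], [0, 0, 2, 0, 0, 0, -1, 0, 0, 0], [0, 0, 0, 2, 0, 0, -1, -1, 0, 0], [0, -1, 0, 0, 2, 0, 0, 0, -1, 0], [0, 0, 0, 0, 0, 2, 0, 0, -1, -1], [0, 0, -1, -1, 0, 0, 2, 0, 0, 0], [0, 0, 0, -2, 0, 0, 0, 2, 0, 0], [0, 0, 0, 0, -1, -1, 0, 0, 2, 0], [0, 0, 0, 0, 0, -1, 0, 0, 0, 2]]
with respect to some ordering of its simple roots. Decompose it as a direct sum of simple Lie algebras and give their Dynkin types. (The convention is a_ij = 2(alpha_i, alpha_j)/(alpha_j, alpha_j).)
A_6 + C_4

The diagram associated to this matrix has two connected components: the simple roots {alpha_1, alpha_2, alpha_5, alpha_6, alpha_9, alpha_10} form a chain of 6 nodes with single edges (A_6), and {alpha_3, alpha_4, alpha_7, alpha_8} form a chain of 4 nodes with a double edge at one end; the terminal node there is the unique long simple root (C_4). A semisimple Lie algebra decomposes uniquely as the direct sum of simple ideals, one per connected component of its Dynkin diagram, so g ≅ A_6 ⊕ C_4 (dimension 48 + 36 = 84).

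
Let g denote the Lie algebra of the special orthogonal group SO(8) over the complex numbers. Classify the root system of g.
type D_4

This is so(8) with 8 even, which has dimension 8(8-1)/2 = 28 and rank 8/2 = 4. In the classification of classical Lie algebras, the orthogonal algebra so(2n) in an even number of variables has type D_n; here n = 4, so the Dynkin diagram is a chain of 2 nodes with a fork of two nodes at one end (D_4). Hence the type is D_4.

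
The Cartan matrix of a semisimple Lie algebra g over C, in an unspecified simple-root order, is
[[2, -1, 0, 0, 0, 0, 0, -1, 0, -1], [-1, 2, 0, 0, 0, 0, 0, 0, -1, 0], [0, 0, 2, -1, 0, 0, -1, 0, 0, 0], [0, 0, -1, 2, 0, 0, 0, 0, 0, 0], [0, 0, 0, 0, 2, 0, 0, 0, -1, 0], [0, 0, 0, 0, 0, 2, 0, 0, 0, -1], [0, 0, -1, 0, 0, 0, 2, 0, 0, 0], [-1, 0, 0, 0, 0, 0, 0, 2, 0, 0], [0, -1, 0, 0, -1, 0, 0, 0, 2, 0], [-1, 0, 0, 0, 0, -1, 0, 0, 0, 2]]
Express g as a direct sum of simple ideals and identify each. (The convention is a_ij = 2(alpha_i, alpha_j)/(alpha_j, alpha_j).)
A3 ⊕ E7

The diagram associated to this matrix has two connected components: the simple roots {alpha_3, alpha_4, alpha_7} form a chain of 3 nodes with single edges (A_3), and {alpha_1, alpha_2, alpha_5, alpha_6, alpha_8, alpha_9, alpha_10} form a chain of 6 nodes with one extra node attached to the third node from one end (E_7). A semisimple Lie algebra decomposes uniquely as the direct sum of simple ideals, one per connected component of its Dynkin diagram, so g ≅ A_3 ⊕ E_7 (dimension 15 + 133 = 148).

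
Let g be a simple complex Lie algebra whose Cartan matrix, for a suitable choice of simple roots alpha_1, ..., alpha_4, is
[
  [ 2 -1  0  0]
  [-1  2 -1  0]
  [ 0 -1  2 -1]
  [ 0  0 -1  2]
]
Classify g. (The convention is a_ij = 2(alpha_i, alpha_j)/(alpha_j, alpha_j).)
A_4 (sl(5))

The matrix has rank 4 with 2's on the diagonal. Reading the off-diagonal entries as Dynkin edges (a single edge where a_ij = a_ji = -1; a double or triple edge where a_ij * a_ji = 2 or 3), the diagram is a chain of 4 nodes with single edges (A_4). One simple-root ordering that puts it in standard form is (alpha_1, alpha_2, alpha_3, alpha_4). So the algebra is type A_4, i.e. sl(5).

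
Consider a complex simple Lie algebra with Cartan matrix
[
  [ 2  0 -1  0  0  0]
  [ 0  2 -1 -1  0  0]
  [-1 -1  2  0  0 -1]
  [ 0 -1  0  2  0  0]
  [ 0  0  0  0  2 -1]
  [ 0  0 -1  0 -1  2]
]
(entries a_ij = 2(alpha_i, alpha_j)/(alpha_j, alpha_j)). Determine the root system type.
The matrix has rank 6 with 2's on the diagonal. Reading the off-diagonal entries as Dynkin edges (a single edge where a_ij = a_ji = -1; a double or triple edge where a_ij * a_ji = 2 or 3), the diagram is a chain of 5 nodes with one extra node attached to the third node from one end (E_6). One simple-root ordering that puts it in standard form is (alpha_4, alpha_1, alpha_2, alpha_3, alpha_6, alpha_5). So the algebra is type E_6.

type E_6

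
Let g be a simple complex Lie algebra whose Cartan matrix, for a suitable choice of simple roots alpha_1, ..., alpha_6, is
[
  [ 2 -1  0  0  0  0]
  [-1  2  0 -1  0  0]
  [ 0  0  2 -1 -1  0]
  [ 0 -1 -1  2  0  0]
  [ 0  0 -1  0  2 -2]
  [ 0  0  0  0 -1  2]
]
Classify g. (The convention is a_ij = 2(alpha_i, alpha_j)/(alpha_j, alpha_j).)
B_6

The matrix has rank 6 with 2's on the diagonal. Reading the off-diagonal entries as Dynkin edges (a single edge where a_ij = a_ji = -1; a double or triple edge where a_ij * a_ji = 2 or 3), the diagram is a chain of 6 nodes with a double edge at one end; the terminal node there is the unique short simple root (B_6). One simple-root ordering that puts it in standard form is (alpha_1, alpha_2, alpha_4, alpha_3, alpha_5, alpha_6). So the algebra is type B_6, i.e. so(13).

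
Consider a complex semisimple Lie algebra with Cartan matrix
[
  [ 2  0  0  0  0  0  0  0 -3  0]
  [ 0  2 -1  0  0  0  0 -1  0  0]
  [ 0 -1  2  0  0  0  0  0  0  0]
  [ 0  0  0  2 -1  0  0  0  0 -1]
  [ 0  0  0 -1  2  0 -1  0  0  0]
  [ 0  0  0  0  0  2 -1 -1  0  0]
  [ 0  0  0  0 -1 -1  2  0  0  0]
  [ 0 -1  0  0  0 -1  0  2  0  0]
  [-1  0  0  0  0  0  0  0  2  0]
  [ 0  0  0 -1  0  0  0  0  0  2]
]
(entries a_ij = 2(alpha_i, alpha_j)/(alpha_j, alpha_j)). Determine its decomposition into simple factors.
The diagram associated to this matrix has two connected components: the simple roots {alpha_2, alpha_3, alpha_4, alpha_5, alpha_6, alpha_7, alpha_8, alpha_10} form a chain of 8 nodes with single edges (A_8), and {alpha_1, alpha_9} form two nodes joined by a triple edge (G_2). A semisimple Lie algebra decomposes uniquely as the direct sum of simple ideals, one per connected component of its Dynkin diagram, so g ≅ A_8 ⊕ G_2 (dimension 80 + 14 = 94).

A8 + G2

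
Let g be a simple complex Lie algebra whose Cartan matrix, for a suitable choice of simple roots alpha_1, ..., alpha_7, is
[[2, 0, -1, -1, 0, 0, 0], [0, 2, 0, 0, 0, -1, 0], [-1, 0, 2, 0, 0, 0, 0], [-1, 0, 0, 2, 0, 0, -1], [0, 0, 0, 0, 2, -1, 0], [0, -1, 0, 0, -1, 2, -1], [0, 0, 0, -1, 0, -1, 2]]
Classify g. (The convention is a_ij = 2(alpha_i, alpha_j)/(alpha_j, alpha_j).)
The matrix has rank 7 with 2's on the diagonal. Reading the off-diagonal entries as Dynkin edges (a single edge where a_ij = a_ji = -1; a double or triple edge where a_ij * a_ji = 2 or 3), the diagram is a chain of 5 nodes with a fork of two nodes at one end (D_7). One simple-root ordering that puts it in standard form is (alpha_3, alpha_1, alpha_4, alpha_7, alpha_6, alpha_2, alpha_5). So the algebra is type D_7, i.e. so(14).

type D_7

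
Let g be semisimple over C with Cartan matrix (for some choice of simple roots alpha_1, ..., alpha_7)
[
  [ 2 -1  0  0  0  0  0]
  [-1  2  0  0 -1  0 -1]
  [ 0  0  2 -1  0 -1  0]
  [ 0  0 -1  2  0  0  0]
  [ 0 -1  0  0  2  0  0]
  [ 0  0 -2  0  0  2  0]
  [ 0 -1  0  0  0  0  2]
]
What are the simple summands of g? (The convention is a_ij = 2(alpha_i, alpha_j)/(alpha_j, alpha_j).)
The diagram associated to this matrix has two connected components: the simple roots {alpha_3, alpha_4, alpha_6} form a chain of 3 nodes with a double edge at one end; the terminal node there is the unique long simple root (C_3), and {alpha_1, alpha_2, alpha_5, alpha_7} form a chain of 2 nodes with a fork of two nodes at one end (D_4). A semisimple Lie algebra decomposes uniquely as the direct sum of simple ideals, one per connected component of its Dynkin diagram, so g ≅ C_3 ⊕ D_4 (dimension 21 + 28 = 49).

C3 ⊕ D4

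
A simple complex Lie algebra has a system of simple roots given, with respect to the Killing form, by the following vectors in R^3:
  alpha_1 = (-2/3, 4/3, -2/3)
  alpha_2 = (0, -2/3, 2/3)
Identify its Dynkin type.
Compute the Cartan integers a_ij = 2(alpha_i, alpha_j)/(alpha_j, alpha_j); the resulting 2x2 Cartan matrix is
[[2, -3], [-1, 2]].
The roots have two lengths (squared-length ratio 3:1); the short ones are alpha_{2}. The associated Dynkin diagram is two nodes joined by a triple edge (G_2), so the type is G_2.

type G_2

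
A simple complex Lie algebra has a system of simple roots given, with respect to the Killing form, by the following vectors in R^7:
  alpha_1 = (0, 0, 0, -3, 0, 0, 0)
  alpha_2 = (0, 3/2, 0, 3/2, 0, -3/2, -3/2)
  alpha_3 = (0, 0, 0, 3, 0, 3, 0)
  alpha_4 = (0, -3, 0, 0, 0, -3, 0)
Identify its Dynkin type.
type F_4

Compute the Cartan integers a_ij = 2(alpha_i, alpha_j)/(alpha_j, alpha_j); the resulting 4x4 Cartan matrix is
[[2, -1, -1, 0], [-1, 2, 0, 0], [-2, 0, 2, -1], [0, 0, -1, 2]].
The roots have two lengths (squared-length ratio 2:1); the short ones are alpha_{1,2}. The associated Dynkin diagram is a chain of 4 nodes with a double edge between the middle two (F_4), so the type is F_4.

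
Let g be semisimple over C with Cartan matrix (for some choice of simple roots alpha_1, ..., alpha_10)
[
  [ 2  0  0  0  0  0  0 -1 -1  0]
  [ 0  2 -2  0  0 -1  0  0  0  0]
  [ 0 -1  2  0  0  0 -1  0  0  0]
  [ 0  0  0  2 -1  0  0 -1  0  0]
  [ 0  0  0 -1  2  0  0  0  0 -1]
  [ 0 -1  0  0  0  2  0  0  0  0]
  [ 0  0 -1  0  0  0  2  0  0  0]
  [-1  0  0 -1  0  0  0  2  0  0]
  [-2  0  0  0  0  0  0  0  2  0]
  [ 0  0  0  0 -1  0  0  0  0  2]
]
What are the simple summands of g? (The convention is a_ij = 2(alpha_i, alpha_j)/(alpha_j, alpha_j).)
C_6 + F_4

The diagram associated to this matrix has two connected components: the simple roots {alpha_1, alpha_4, alpha_5, alpha_8, alpha_9, alpha_10} form a chain of 6 nodes with a double edge at one end; the terminal node there is the unique long simple root (C_6), and {alpha_2, alpha_3, alpha_6, alpha_7} form a chain of 4 nodes with a double edge between the middle two (F_4). A semisimple Lie algebra decomposes uniquely as the direct sum of simple ideals, one per connected component of its Dynkin diagram, so g ≅ C_6 ⊕ F_4 (dimension 78 + 52 = 130).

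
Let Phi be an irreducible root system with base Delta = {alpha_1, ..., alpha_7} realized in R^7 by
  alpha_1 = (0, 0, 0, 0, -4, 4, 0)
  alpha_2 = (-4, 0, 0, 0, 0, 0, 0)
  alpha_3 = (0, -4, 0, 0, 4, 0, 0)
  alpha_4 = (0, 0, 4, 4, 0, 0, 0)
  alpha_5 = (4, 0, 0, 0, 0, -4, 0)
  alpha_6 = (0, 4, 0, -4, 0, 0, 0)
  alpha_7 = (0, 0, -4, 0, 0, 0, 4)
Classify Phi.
Compute the Cartan integers a_ij = 2(alpha_i, alpha_j)/(alpha_j, alpha_j); the resulting 7x7 Cartan matrix is
[[2, 0, -1, 0, -1, 0, 0], [0, 2, 0, 0, -1, 0, 0], [-1, 0, 2, 0, 0, -1, 0], [0, 0, 0, 2, 0, -1, -1], [-1, -2, 0, 0, 2, 0, 0], [0, 0, -1, -1, 0, 2, 0], [0, 0, 0, -1, 0, 0, 2]].
The roots have two lengths (squared-length ratio 2:1); the short ones are alpha_{2}. The associated Dynkin diagram is a chain of 7 nodes with a double edge at one end; the terminal node there is the unique short simple root (B_7), so the type is B_7 (the algebra so(15)).

B_7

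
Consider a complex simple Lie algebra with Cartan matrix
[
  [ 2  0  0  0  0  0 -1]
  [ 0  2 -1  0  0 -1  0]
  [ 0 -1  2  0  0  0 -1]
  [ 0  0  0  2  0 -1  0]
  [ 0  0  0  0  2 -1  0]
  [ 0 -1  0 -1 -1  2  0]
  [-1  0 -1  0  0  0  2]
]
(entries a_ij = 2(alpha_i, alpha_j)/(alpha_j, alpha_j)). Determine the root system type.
D_7 (so(14))

The matrix has rank 7 with 2's on the diagonal. Reading the off-diagonal entries as Dynkin edges (a single edge where a_ij = a_ji = -1; a double or triple edge where a_ij * a_ji = 2 or 3), the diagram is a chain of 5 nodes with a fork of two nodes at one end (D_7). One simple-root ordering that puts it in standard form is (alpha_1, alpha_7, alpha_3, alpha_2, alpha_6, alpha_5, alpha_4). So the algebra is type D_7, i.e. so(14).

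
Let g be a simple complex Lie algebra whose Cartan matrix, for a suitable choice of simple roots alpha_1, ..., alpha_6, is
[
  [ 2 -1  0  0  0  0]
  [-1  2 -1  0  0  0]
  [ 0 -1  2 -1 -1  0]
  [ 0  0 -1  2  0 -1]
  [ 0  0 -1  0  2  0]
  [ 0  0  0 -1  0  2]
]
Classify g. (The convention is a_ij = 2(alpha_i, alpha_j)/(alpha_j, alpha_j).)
E6

The matrix has rank 6 with 2's on the diagonal. Reading the off-diagonal entries as Dynkin edges (a single edge where a_ij = a_ji = -1; a double or triple edge where a_ij * a_ji = 2 or 3), the diagram is a chain of 5 nodes with one extra node attached to the third node from one end (E_6). One simple-root ordering that puts it in standard form is (alpha_1, alpha_5, alpha_2, alpha_3, alpha_4, alpha_6). So the algebra is type E_6.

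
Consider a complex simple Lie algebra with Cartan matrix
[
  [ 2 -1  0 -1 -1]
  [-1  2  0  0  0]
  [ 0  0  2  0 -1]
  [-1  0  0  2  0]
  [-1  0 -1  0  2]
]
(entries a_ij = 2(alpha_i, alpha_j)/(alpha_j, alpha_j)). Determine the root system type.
The matrix has rank 5 with 2's on the diagonal. Reading the off-diagonal entries as Dynkin edges (a single edge where a_ij = a_ji = -1; a double or triple edge where a_ij * a_ji = 2 or 3), the diagram is a chain of 3 nodes with a fork of two nodes at one end (D_5). One simple-root ordering that puts it in standard form is (alpha_3, alpha_5, alpha_1, alpha_2, alpha_4). So the algebra is type D_5, i.e. so(10).

D5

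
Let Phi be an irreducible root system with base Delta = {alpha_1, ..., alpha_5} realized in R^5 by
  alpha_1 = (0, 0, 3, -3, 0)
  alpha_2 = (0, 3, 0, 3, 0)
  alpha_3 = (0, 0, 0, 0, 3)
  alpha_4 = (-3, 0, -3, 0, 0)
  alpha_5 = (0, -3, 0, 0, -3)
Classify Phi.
Compute the Cartan integers a_ij = 2(alpha_i, alpha_j)/(alpha_j, alpha_j); the resulting 5x5 Cartan matrix is
[[2, -1, 0, -1, 0], [-1, 2, 0, 0, -1], [0, 0, 2, 0, -1], [-1, 0, 0, 2, 0], [0, -1, -2, 0, 2]].
The roots have two lengths (squared-length ratio 2:1); the short ones are alpha_{3}. The associated Dynkin diagram is a chain of 5 nodes with a double edge at one end; the terminal node there is the unique short simple root (B_5), so the type is B_5 (the algebra so(11)).

B5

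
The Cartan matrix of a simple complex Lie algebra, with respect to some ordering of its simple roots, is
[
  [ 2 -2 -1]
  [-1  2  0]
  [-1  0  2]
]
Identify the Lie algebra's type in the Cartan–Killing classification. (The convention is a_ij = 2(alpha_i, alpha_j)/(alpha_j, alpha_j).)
B_3 (so(7))

The matrix has rank 3 with 2's on the diagonal. Reading the off-diagonal entries as Dynkin edges (a single edge where a_ij = a_ji = -1; a double or triple edge where a_ij * a_ji = 2 or 3), the diagram is a chain of 3 nodes with a double edge at one end; the terminal node there is the unique short simple root (B_3). One simple-root ordering that puts it in standard form is (alpha_3, alpha_1, alpha_2). So the algebra is type B_3, i.e. so(7).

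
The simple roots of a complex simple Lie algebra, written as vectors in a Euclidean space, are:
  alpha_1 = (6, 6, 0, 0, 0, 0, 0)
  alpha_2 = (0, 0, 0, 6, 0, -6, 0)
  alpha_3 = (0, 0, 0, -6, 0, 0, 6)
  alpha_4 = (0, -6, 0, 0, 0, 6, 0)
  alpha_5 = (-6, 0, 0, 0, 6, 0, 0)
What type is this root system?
A_5

Compute the Cartan integers a_ij = 2(alpha_i, alpha_j)/(alpha_j, alpha_j); the resulting 5x5 Cartan matrix is
[[2, 0, 0, -1, -1], [0, 2, -1, -1, 0], [0, -1, 2, 0, 0], [-1, -1, 0, 2, 0], [-1, 0, 0, 0, 2]].
All simple roots have the same length, so the diagram is simply laced. The associated Dynkin diagram is a chain of 5 nodes with single edges (A_5), so the type is A_5 (the algebra sl(6)).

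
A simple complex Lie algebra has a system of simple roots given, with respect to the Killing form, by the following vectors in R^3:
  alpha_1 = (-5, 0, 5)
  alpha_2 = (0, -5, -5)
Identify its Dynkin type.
Compute the Cartan integers a_ij = 2(alpha_i, alpha_j)/(alpha_j, alpha_j); the resulting 2x2 Cartan matrix is
[[2, -1], [-1, 2]].
All simple roots have the same length, so the diagram is simply laced. The associated Dynkin diagram is a chain of 2 nodes with single edges (A_2), so the type is A_2 (the algebra sl(3)).

A_2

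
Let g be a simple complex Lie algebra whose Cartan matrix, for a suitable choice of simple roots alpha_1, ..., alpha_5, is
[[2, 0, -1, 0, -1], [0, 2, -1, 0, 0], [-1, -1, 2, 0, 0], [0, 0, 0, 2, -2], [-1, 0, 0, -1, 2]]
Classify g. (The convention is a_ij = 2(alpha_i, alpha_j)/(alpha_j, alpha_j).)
The matrix has rank 5 with 2's on the diagonal. Reading the off-diagonal entries as Dynkin edges (a single edge where a_ij = a_ji = -1; a double or triple edge where a_ij * a_ji = 2 or 3), the diagram is a chain of 5 nodes with a double edge at one end; the terminal node there is the unique long simple root (C_5). One simple-root ordering that puts it in standard form is (alpha_2, alpha_3, alpha_1, alpha_5, alpha_4). So the algebra is type C_5, i.e. sp(10).

C_5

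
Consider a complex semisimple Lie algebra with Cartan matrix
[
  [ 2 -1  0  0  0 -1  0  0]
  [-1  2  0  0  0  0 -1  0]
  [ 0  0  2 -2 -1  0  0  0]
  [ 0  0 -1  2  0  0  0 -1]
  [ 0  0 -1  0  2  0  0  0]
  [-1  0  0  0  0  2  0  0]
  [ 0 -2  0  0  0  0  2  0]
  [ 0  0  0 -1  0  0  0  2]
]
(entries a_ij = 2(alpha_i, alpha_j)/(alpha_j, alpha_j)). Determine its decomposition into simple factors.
C_4 ⊕ F_4

The diagram associated to this matrix has two connected components: the simple roots {alpha_1, alpha_2, alpha_6, alpha_7} form a chain of 4 nodes with a double edge at one end; the terminal node there is the unique long simple root (C_4), and {alpha_3, alpha_4, alpha_5, alpha_8} form a chain of 4 nodes with a double edge between the middle two (F_4). A semisimple Lie algebra decomposes uniquely as the direct sum of simple ideals, one per connected component of its Dynkin diagram, so g ≅ C_4 ⊕ F_4 (dimension 36 + 52 = 88).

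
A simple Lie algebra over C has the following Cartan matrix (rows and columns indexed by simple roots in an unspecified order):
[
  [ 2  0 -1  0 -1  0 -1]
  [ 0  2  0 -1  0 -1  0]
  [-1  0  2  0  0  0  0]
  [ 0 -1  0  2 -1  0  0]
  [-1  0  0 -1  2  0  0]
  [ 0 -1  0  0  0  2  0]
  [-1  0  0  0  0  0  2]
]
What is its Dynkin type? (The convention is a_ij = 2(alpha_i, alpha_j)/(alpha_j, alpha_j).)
D_7 (so(14))

The matrix has rank 7 with 2's on the diagonal. Reading the off-diagonal entries as Dynkin edges (a single edge where a_ij = a_ji = -1; a double or triple edge where a_ij * a_ji = 2 or 3), the diagram is a chain of 5 nodes with a fork of two nodes at one end (D_7). One simple-root ordering that puts it in standard form is (alpha_6, alpha_2, alpha_4, alpha_5, alpha_1, alpha_7, alpha_3). So the algebra is type D_7, i.e. so(14).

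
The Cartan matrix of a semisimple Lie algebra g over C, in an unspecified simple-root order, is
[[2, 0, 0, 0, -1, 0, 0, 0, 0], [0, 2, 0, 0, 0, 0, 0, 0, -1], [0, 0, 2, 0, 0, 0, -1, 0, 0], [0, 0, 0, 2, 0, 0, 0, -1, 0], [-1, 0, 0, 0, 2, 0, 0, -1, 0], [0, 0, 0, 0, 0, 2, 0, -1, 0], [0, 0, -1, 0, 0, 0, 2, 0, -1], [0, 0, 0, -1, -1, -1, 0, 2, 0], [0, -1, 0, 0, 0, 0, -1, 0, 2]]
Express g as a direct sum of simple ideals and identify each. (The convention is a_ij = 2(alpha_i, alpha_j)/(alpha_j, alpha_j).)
The diagram associated to this matrix has two connected components: the simple roots {alpha_2, alpha_3, alpha_7, alpha_9} form a chain of 4 nodes with single edges (A_4), and {alpha_1, alpha_4, alpha_5, alpha_6, alpha_8} form a chain of 3 nodes with a fork of two nodes at one end (D_5). A semisimple Lie algebra decomposes uniquely as the direct sum of simple ideals, one per connected component of its Dynkin diagram, so g ≅ A_4 ⊕ D_5 (dimension 24 + 45 = 69).

A4 ⊕ D5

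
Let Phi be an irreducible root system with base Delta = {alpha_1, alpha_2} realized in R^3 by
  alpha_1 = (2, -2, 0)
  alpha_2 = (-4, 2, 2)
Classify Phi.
Compute the Cartan integers a_ij = 2(alpha_i, alpha_j)/(alpha_j, alpha_j); the resulting 2x2 Cartan matrix is
[[2, -1], [-3, 2]].
The roots have two lengths (squared-length ratio 3:1); the short ones are alpha_{1}. The associated Dynkin diagram is two nodes joined by a triple edge (G_2), so the type is G_2.

G_2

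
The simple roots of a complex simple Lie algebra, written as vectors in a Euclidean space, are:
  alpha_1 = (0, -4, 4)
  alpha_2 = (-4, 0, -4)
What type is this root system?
Compute the Cartan integers a_ij = 2(alpha_i, alpha_j)/(alpha_j, alpha_j); the resulting 2x2 Cartan matrix is
[[2, -1], [-1, 2]].
All simple roots have the same length, so the diagram is simply laced. The associated Dynkin diagram is a chain of 2 nodes with single edges (A_2), so the type is A_2 (the algebra sl(3)).

A2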